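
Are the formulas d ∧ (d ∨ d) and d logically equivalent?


Compare truth tables:
d | φ | ψ
---------
F | F | F
T | T | T
The columns φ and ψ agree on every row.

Yes, they are logically equivalent.


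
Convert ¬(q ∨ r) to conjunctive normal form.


Step 1: Apply De Morgan: ¬(q ∨ r) = ¬q ∧ ¬r.

(¬q) ∧ (¬r)


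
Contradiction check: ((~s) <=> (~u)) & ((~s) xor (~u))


Truth table over {s, u}:
s | u | φ
---------
False | False | False
True | False | False
False | True | False
True | True | False
Every row is false.

Yes, it is a contradiction.


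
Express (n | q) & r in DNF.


Step 1: Distribute ∧ over ∨: (n ∨ q) ∧ r = (n ∧ r) ∨ (q ∧ r).

(n & r) | (q & r)


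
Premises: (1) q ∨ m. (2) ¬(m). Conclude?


Disjunctive syllogism: from (P ∨ Q) and ¬P, infer Q.
One disjunct, 'm', is ruled out; the other must hold.

q


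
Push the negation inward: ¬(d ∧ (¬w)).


De Morgan: the negation of a conjunction is the disjunction of the negations.
Distribute ¬ across ∧, flipping it to ∨, and negate each literal.

(¬d) ∨ w


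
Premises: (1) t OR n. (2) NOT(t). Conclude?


Disjunctive syllogism: from (P ∨ Q) and ¬P, infer Q.
One disjunct, 't', is ruled out; the other must hold.

n


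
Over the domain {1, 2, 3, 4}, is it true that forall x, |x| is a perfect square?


Evaluate the predicate on each element: 1:True, 2:False, 3:False, 4:True.
Counterexample x = 2 fails the predicate.

False


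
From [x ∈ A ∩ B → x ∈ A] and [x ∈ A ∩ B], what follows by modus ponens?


Modus ponens: from (P → Q) and P, infer Q.
P = 'x ∈ A ∩ B' is asserted, and P → Q holds, so Q follows.

x ∈ A.


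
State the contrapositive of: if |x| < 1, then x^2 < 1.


The contrapositive of (P → Q) is (¬Q → ¬P); it is logically equivalent to the original.
Here P = '|x| < 1' and Q = 'x^2 < 1'.

If not (x^2 < 1), then not (|x| < 1).


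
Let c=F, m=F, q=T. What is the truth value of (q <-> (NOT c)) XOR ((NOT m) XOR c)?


Substitute c=F, m=F, q=T:
NOT c = T
q <-> (NOT c) = T <-> T = T
NOT m = T
(NOT m) XOR c = T XOR F = T
(q <-> (NOT c)) XOR ((NOT m) XOR c) = T XOR T = F

F


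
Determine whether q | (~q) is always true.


Build the truth table over {q}:
q | φ
-----
False | True
True | True
Every row evaluates to true.

Yes, it is a tautology.


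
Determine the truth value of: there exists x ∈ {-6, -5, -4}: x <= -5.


Evaluate the predicate on each element: -6:T, -5:T, -4:F.
Witness x = -6 satisfies the predicate.

T


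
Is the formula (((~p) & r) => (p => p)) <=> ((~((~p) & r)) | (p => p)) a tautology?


Build the truth table over {p, r}:
p | r | φ
---------
False | False | True
True | False | True
False | True | True
True | True | True
Every row evaluates to true.

Yes, it is a tautology.


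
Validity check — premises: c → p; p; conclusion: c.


This is affirming the consequent (fallacy). There exist truth assignments where the premises are all true but the conclusion is false.

Invalid.


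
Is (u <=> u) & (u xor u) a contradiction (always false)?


Truth table over {u}:
u | φ
-----
False | False
True | False
Every row is false.

Yes, it is a contradiction.


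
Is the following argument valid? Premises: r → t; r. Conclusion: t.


This matches the form of modus ponens: the conclusion follows in every model of the premises.

Valid.


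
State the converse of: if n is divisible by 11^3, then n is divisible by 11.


The converse of (P → Q) is (Q → P). It is not in general equivalent to the original.
Here P = 'n is divisible by 11^3' and Q = 'n is divisible by 11'.

If n is divisible by 11, then n is divisible by 11^3.


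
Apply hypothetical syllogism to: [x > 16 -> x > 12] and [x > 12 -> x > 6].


Hypothetical syllogism: from (P → Q) and (Q → R), infer (P → R).
Chain the two implications through the shared middle term 'x > 12'.

x > 16 -> x > 6


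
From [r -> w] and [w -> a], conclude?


Hypothetical syllogism: from (P → Q) and (Q → R), infer (P → R).
Chain the two implications through the shared middle term 'w'.

r -> a


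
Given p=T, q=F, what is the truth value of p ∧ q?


Conjunction is true only when both operands are true.
Substitute: p=T, q=F.
T ∧ F evaluates to F.

F


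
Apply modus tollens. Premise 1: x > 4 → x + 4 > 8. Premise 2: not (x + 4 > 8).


Modus tollens: from (P → Q) and ¬Q, infer ¬P.
Q = 'x + 4 > 8' is denied; since P → Q, P must also fail.

Not (x > 4).


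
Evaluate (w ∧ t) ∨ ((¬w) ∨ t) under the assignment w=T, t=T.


Substitute w=T, t=T:
w ∧ t = T ∧ T = T
¬w = F
(¬w) ∨ t = F ∨ T = T
(w ∧ t) ∨ ((¬w) ∨ t) = T ∨ T = T

T


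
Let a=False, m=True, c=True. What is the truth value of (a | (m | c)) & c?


Substitute a=False, m=True, c=True:
m | c = True | True = True
a | (m | c) = False | True = True
(a | (m | c)) & c = True & True = True

True


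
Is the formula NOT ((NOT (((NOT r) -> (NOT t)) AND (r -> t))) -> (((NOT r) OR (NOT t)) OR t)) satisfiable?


Check all 4 assignments over {r, t}:
r | t | φ
---------
F | F | F
T | F | F
F | T | F
T | T | F
No assignment makes the formula true.

Unsatisfiable.


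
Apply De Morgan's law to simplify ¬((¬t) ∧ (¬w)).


De Morgan: the negation of a conjunction is the disjunction of the negations.
Distribute ¬ across ∧, flipping it to ∨, and negate each literal.

t ∨ w


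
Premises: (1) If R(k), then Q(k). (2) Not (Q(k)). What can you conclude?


Modus tollens: from (P → Q) and ¬Q, infer ¬P.
Q = 'Q(k)' is denied; since P → Q, P must also fail.

Not (R(k)).


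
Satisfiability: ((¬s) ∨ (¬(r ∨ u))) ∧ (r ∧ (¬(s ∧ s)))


Search for a satisfying assignment over {r, s, u}.
Try r=T, s=F, u=F: the formula evaluates to T.
A satisfying assignment exists.

Satisfiable.


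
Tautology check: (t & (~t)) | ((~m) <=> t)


Build the truth table over {m, t}:
m | t | φ
---------
False | False | False
True | False | True
False | True | True
True | True | False
Counterexample at row 1: with m=False, t=False, the formula is False.

No, it is not a tautology.


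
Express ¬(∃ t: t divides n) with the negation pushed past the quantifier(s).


¬(∀ x: φ) = ∃ x: ¬φ, and ¬(∃ x: φ) = ∀ x: ¬φ.
Apply to the existential statement.

∀ t: ¬(t divides n)


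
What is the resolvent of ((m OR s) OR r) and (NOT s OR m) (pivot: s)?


The clauses contain complementary literals s and NOTs.
Resolution eliminates this pair and disjoins the remaining literals (merging duplicates).

(m OR r)


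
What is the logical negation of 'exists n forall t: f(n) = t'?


Negation flips each quantifier (∀↔∃) and negates the inner predicate.
¬(exists n forall t: φ) = forall n exists t: ¬φ.

forall n exists t: ~(f(n) = t)


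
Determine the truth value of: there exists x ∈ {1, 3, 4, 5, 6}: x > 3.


Evaluate the predicate on each element: 1:F, 3:F, 4:T, 5:T, 6:T.
Witness x = 4 satisfies the predicate.

T


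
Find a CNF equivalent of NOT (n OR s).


Step 1: Apply De Morgan: ¬(n ∨ s) = ¬n ∧ ¬s.

(NOT n) AND (NOT s)


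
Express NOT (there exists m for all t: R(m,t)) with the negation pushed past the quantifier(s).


Negation flips each quantifier (∀↔∃) and negates the inner predicate.
¬(there exists m for all t: φ) = for all m there exists t: ¬φ.

for all m there exists t: NOT(R(m,t))


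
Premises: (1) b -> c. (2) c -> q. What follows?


Hypothetical syllogism: from (P → Q) and (Q → R), infer (P → R).
Chain the two implications through the shared middle term 'c'.

b -> q


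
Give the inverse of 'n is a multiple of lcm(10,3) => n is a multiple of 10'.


The inverse of (P → Q) is (¬P → ¬Q). It is equivalent to the converse, not to the original.
Here P = 'n is a multiple of lcm(10,3)' and Q = 'n is a multiple of 10'.

If not (n is a multiple of lcm(10,3)), then not (n is a multiple of 10).


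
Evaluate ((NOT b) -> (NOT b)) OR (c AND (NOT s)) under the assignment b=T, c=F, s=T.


Substitute b=T, c=F, s=T:
NOT b = F
NOT b = F
(NOT b) -> (NOT b) = F -> F = T
NOT s = F
c AND (NOT s) = F AND F = F
((NOT b) -> (NOT b)) OR (c AND (NOT s)) = T OR F = T

T


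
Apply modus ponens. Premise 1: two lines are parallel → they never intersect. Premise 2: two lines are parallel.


Modus ponens: from (P → Q) and P, infer Q.
P = 'two lines are parallel' is asserted, and P → Q holds, so Q follows.

they never intersect.


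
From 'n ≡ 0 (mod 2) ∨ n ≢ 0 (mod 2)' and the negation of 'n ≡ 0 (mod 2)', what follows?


Disjunctive syllogism: from (P ∨ Q) and ¬P, infer Q.
One disjunct, 'n ≡ 0 (mod 2)', is ruled out; the other must hold.

n ≢ 0 (mod 2)


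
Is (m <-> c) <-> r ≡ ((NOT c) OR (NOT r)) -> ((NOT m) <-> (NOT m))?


Compare truth tables:
c | m | r | φ | ψ
-----------------
F | F | F | F | T
T | F | F | T | T
F | T | F | T | T
T | T | F | F | T
F | F | T | T | T
T | F | T | F | T
F | T | T | F | T
T | T | T | T | T
They differ at row 1 (c=F, m=F, r=F): φ=F but ψ=T.

No, they are not logically equivalent.


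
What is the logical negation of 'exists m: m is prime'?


¬(forall x: φ) = exists x: ¬φ, and ¬(exists x: φ) = forall x: ¬φ.
Apply to the existential statement.

forall m: ~(m is prime)


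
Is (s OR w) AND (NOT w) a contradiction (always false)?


Truth table over {s, w}:
s | w | φ
---------
F | F | F
T | F | T
F | T | F
T | T | F
Satisfying assignment at row 2: s=T, w=F gives T.

No, it is not a contradiction.


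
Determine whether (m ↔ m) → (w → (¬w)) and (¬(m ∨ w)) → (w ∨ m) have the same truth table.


Compare truth tables:
m | w | φ | ψ
-------------
F | F | T | F
T | F | T | T
F | T | F | T
T | T | F | T
They differ at row 1 (m=F, w=F): φ=T but ψ=F.

No, they are not logically equivalent.


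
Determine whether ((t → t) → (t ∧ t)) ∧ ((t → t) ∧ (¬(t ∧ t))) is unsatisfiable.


Truth table over {t}:
t | φ
-----
F | F
T | F
Every row is false.

Yes, it is a contradiction.


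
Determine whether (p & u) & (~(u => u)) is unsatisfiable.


Truth table over {p, u}:
p | u | φ
---------
False | False | False
True | False | False
False | True | False
True | True | False
Every row is false.

Yes, it is a contradiction.


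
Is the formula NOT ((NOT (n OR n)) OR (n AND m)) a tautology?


Build the truth table over {m, n}:
m | n | φ
---------
F | F | F
T | F | F
F | T | T
T | T | F
Counterexample at row 1: with m=F, n=F, the formula is F.

No, it is not a tautology.


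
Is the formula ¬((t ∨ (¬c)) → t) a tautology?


Build the truth table over {c, t}:
c | t | φ
---------
F | F | T
T | F | F
F | T | F
T | T | F
Counterexample at row 2: with c=T, t=F, the formula is F.

No, it is not a tautology.


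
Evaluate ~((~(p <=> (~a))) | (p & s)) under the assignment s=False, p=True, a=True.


Substitute s=False, p=True, a=True:
~a = False
p <=> (~a) = True <=> False = False
~(p <=> (~a)) = True
p & s = True & False = False
(~(p <=> (~a))) | (p & s) = True | False = True
~((~(p <=> (~a))) | (p & s)) = False

False


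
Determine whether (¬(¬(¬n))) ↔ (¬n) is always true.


Build the truth table over {n}:
n | φ
-----
F | T
T | T
Every row evaluates to true.

Yes, it is a tautology.


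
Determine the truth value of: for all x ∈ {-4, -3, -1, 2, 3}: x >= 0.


Evaluate the predicate on each element: -4:F, -3:F, -1:F, 2:T, 3:T.
Counterexample x = -4 fails the predicate.

F


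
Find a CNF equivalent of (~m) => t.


Step 1: Rewrite (¬m) → t as ¬(¬m) ∨ t.
Step 2: Eliminate any double negations (¬¬X = X).

m | t


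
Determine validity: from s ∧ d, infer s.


This matches the form of conjunction elimination: the conclusion follows in every model of the premises.

Valid.


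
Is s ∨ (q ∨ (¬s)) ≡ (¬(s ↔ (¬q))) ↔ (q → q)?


Compare truth tables:
q | s | φ | ψ
-------------
F | F | T | T
T | F | T | F
F | T | T | F
T | T | T | T
They differ at row 2 (q=T, s=F): φ=T but ψ=F.

No, they are not logically equivalent.


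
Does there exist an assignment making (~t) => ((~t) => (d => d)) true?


Search for a satisfying assignment over {d, t}.
Try d=False, t=False: the formula evaluates to True.
A satisfying assignment exists.

Satisfiable.


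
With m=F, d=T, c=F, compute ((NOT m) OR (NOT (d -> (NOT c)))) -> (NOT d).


Substitute m=F, d=T, c=F:
NOT m = T
NOT c = T
d -> (NOT c) = T -> T = T
NOT (d -> (NOT c)) = F
(NOT m) OR (NOT (d -> (NOT c))) = T OR F = T
NOT d = F
((NOT m) OR (NOT (d -> (NOT c)))) -> (NOT d) = T -> F = F

F


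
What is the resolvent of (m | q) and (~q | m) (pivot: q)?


The clauses contain complementary literals q and ~q.
Resolution eliminates this pair and disjoins the remaining literals (merging duplicates).

m


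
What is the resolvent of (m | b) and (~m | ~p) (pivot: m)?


The clauses contain complementary literals m and ~m.
Resolution eliminates this pair and disjoins the remaining literals (merging duplicates).

(b | ~p)


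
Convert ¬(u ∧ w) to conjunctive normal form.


Step 1: Apply De Morgan: ¬(u ∧ w) = ¬u ∨ ¬w.

(¬u) ∨ (¬w)


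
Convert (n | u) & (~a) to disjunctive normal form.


Step 1: Distribute ∧ over ∨: (n ∨ u) ∧ (¬a) = (n ∧ (¬a)) ∨ (u ∧ (¬a)).

(n & (~a)) | (u & (~a))


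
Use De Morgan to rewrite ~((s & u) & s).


De Morgan: the negation of a conjunction is the disjunction of the negations.
Distribute ~ across &, flipping it to |, and negate each literal.

((~s) | (~u)) | (~s)


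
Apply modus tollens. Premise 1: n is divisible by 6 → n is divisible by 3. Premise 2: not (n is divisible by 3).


Modus tollens: from (P → Q) and ¬Q, infer ¬P.
Q = 'n is divisible by 3' is denied; since P → Q, P must also fail.

Not (n is divisible by 6).


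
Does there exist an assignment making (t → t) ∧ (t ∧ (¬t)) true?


Check all 2 assignments over {t}:
t | φ
-----
F | F
T | F
No assignment makes the formula true.

Unsatisfiable.


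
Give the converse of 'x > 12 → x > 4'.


The converse of (P → Q) is (Q → P). It is not in general equivalent to the original.
Here P = 'x > 12' and Q = 'x > 4'.

If x > 4, then x > 12.


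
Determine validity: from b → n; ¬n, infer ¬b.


This matches the form of modus tollens: the conclusion follows in every model of the premises.

Valid.


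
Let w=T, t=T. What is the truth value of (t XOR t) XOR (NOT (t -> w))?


Substitute w=T, t=T:
t XOR t = T XOR T = F
t -> w = T -> T = T
NOT (t -> w) = F
(t XOR t) XOR (NOT (t -> w)) = F XOR F = F

F


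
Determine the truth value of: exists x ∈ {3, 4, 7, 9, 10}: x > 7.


Evaluate the predicate on each element: 3:False, 4:False, 7:False, 9:True, 10:True.
Witness x = 9 satisfies the predicate.

True


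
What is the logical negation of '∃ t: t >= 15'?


¬(∀ x: φ) = ∃ x: ¬φ, and ¬(∃ x: φ) = ∀ x: ¬φ.
Apply to the existential statement.

∀ t: ¬(t >= 15)


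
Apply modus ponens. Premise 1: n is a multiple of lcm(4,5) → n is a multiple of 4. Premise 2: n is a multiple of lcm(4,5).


Modus ponens: from (P → Q) and P, infer Q.
P = 'n is a multiple of lcm(4,5)' is asserted, and P → Q holds, so Q follows.

n is a multiple of 4.


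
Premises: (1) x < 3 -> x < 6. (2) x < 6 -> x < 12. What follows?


Hypothetical syllogism: from (P → Q) and (Q → R), infer (P → R).
Chain the two implications through the shared middle term 'x < 6'.

x < 3 -> x < 12


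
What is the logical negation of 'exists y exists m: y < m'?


Negation flips each quantifier (∀↔∃) and negates the inner predicate.
¬(exists y exists m: φ) = forall y forall m: ¬φ.

forall y forall m: ~(y < m)


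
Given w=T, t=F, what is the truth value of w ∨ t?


Disjunction is false only when both operands are false.
Substitute: w=T, t=F.
T ∨ F evaluates to T.

T


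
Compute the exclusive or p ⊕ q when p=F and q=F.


Exclusive or is true when exactly one operand is true.
Substitute: p=F, q=F.
F ⊕ F evaluates to F.

F


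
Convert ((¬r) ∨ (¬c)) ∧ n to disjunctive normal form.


Step 1: Distribute ∧ over ∨: ((¬r) ∨ (¬c)) ∧ n = ((¬r) ∧ n) ∨ ((¬c) ∧ n).

((¬r) ∧ n) ∨ ((¬c) ∧ n)


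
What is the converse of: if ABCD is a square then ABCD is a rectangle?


The converse of (P → Q) is (Q → P). It is not in general equivalent to the original.
Here P = 'ABCD is a square' and Q = 'ABCD is a rectangle'.

If ABCD is a rectangle, then ABCD is a square.


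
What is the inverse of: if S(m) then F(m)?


The inverse of (P → Q) is (¬P → ¬Q). It is equivalent to the converse, not to the original.
Here P = 'S(m)' and Q = 'F(m)'.

If not (S(m)), then not (F(m)).


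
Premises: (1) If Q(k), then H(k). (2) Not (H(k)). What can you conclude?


Modus tollens: from (P → Q) and ¬Q, infer ¬P.
Q = 'H(k)' is denied; since P → Q, P must also fail.

Not (Q(k)).


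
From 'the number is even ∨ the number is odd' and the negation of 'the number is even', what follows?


Disjunctive syllogism: from (P ∨ Q) and ¬P, infer Q.
One disjunct, 'the number is even', is ruled out; the other must hold.

the number is odd


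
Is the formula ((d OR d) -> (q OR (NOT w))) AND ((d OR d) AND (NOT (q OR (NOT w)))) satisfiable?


Check all 8 assignments over {d, q, w}:
d | q | w | φ
-------------
F | F | F | F
T | F | F | F
F | T | F | F
T | T | F | F
F | F | T | F
T | F | T | F
F | T | T | F
T | T | T | F
No assignment makes the formula true.

Unsatisfiable.


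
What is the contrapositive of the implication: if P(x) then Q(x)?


The contrapositive of (P → Q) is (¬Q → ¬P); it is logically equivalent to the original.
Here P = 'P(x)' and Q = 'Q(x)'.

If not (Q(x)), then not (P(x)).


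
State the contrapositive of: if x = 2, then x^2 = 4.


The contrapositive of (P → Q) is (¬Q → ¬P); it is logically equivalent to the original.
Here P = 'x = 2' and Q = 'x^2 = 4'.

If not (x^2 = 4), then not (x = 2).


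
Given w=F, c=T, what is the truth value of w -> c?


Implication is false only when antecedent is true and consequent is false.
Substitute: w=F, c=T.
F -> T evaluates to T.

T


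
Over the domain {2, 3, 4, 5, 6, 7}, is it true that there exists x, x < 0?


Evaluate the predicate on each element: 2:F, 3:F, 4:F, 5:F, 6:F, 7:F.
No element satisfies the predicate.

F


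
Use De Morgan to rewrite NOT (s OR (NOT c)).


De Morgan: the negation of a disjunction is the conjunction of the negations.
Distribute NOT across OR, flipping it to AND, and negate each literal.

(NOT s) AND c


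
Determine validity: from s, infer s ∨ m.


This matches the form of disjunction introduction: the conclusion follows in every model of the premises.

Valid.


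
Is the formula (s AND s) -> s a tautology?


Build the truth table over {s}:
s | φ
-----
F | T
T | T
Every row evaluates to true.

Yes, it is a tautology.


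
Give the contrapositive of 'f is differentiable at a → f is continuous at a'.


The contrapositive of (P → Q) is (¬Q → ¬P); it is logically equivalent to the original.
Here P = 'f is differentiable at a' and Q = 'f is continuous at a'.

If not (f is continuous at a), then not (f is differentiable at a).


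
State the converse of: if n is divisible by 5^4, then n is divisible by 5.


The converse of (P → Q) is (Q → P). It is not in general equivalent to the original.
Here P = 'n is divisible by 5^4' and Q = 'n is divisible by 5'.

If n is divisible by 5, then n is divisible by 5^4.


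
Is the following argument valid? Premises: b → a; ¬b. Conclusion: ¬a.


This is denying the antecedent (fallacy). There exist truth assignments where the premises are all true but the conclusion is false.

Invalid.


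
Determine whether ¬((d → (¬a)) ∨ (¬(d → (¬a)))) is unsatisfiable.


Truth table over {a, d}:
a | d | φ
---------
F | F | F
T | F | F
F | T | F
T | T | F
Every row is false.

Yes, it is a contradiction.


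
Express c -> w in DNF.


Step 1: Rewrite c → w as ¬c ∨ w.

(NOT c) OR w


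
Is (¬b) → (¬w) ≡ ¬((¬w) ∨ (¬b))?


Compare truth tables:
b | w | φ | ψ
-------------
F | F | T | F
T | F | T | F
F | T | F | F
T | T | T | T
They differ at row 1 (b=F, w=F): φ=T but ψ=F.

No, they are not logically equivalent.


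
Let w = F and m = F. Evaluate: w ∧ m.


Conjunction is true only when both operands are true.
Substitute: w=F, m=F.
F ∧ F evaluates to F.

F


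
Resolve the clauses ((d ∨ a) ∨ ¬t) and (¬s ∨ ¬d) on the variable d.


The clauses contain complementary literals d and ¬d.
Resolution eliminates this pair and disjoins the remaining literals (merging duplicates).

((a ∨ ¬t) ∨ ¬s)


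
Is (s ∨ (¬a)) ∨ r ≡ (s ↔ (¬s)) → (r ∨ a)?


Compare truth tables:
a | r | s | φ | ψ
-----------------
F | F | F | T | T
T | F | F | F | T
F | T | F | T | T
T | T | F | T | T
F | F | T | T | T
T | F | T | T | T
F | T | T | T | T
T | T | T | T | T
They differ at row 2 (a=T, r=F, s=F): φ=F but ψ=T.

No, they are not logically equivalent.


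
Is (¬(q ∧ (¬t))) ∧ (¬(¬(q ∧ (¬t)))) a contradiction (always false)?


Truth table over {q, t}:
q | t | φ
---------
F | F | F
T | F | F
F | T | F
T | T | F
Every row is false.

Yes, it is a contradiction.


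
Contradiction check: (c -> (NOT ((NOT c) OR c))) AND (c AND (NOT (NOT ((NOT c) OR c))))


Truth table over {c}:
c | φ
-----
F | F
T | F
Every row is false.

Yes, it is a contradiction.


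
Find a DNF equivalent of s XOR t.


Step 1: s ⊕ t is true exactly when they disagree: (s ∧ ¬t) ∨ (¬s ∧ t).

(s AND (NOT t)) OR ((NOT s) AND t)


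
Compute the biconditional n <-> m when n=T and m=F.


Biconditional is true when both operands have the same truth value.
Substitute: n=T, m=F.
T <-> F evaluates to F.

F


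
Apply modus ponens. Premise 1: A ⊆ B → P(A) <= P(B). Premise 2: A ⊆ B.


Modus ponens: from (P → Q) and P, infer Q.
P = 'A ⊆ B' is asserted, and P → Q holds, so Q follows.

P(A) <= P(B).


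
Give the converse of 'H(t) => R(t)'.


The converse of (P → Q) is (Q → P). It is not in general equivalent to the original.
Here P = 'H(t)' and Q = 'R(t)'.

If R(t), then H(t).


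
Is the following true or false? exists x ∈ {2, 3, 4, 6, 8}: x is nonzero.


Evaluate the predicate on each element: 2:True, 3:True, 4:True, 6:True, 8:True.
Witness x = 2 satisfies the predicate.

True


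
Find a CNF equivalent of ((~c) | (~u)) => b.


Step 1: Rewrite as ¬((¬c) ∨ (¬u)) ∨ b = (¬(¬c) ∧ ¬(¬u)) ∨ b.
Step 2: Distribute ∨ over ∧.
Step 3: Eliminate any double negations (¬¬X = X).

(c | b) & (u | b)


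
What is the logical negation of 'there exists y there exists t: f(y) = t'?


Negation flips each quantifier (∀↔∃) and negates the inner predicate.
¬(there exists y there exists t: φ) = for all y for all t: ¬φ.

for all y for all t: NOT(f(y) = t)


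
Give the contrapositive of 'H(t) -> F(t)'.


The contrapositive of (P → Q) is (¬Q → ¬P); it is logically equivalent to the original.
Here P = 'H(t)' and Q = 'F(t)'.

If not (F(t)), then not (H(t)).


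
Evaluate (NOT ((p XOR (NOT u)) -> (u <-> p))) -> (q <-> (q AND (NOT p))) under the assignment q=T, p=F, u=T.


Substitute q=T, p=F, u=T:
NOT u = F
p XOR (NOT u) = F XOR F = F
u <-> p = T <-> F = F
(p XOR (NOT u)) -> (u <-> p) = F -> F = T
NOT ((p XOR (NOT u)) -> (u <-> p)) = F
NOT p = T
q AND (NOT p) = T AND T = T
q <-> (q AND (NOT p)) = T <-> T = T
(NOT ((p XOR (NOT u)) -> (u <-> p))) -> (q <-> (q AND (NOT p))) = F -> T = T

T


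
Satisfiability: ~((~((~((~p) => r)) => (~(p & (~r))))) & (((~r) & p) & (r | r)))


Search for a satisfying assignment over {p, r}.
Try p=False, r=False: the formula evaluates to True.
A satisfying assignment exists.

Satisfiable.


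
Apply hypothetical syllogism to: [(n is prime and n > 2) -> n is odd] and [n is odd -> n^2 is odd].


Hypothetical syllogism: from (P → Q) and (Q → R), infer (P → R).
Chain the two implications through the shared middle term 'n is odd'.

(n is prime and n > 2) -> n^2 is odd


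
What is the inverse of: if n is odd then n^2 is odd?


The inverse of (P → Q) is (¬P → ¬Q). It is equivalent to the converse, not to the original.
Here P = 'n is odd' and Q = 'n^2 is odd'.

If not (n is odd), then not (n^2 is odd).


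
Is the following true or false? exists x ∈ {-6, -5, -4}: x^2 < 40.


Evaluate the predicate on each element: -6:True, -5:True, -4:True.
Witness x = -6 satisfies the predicate.

True


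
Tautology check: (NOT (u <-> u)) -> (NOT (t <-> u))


Build the truth table over {t, u}:
t | u | φ
---------
F | F | T
T | F | T
F | T | T
T | T | T
Every row evaluates to true.

Yes, it is a tautology.


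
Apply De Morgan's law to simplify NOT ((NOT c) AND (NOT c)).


De Morgan: the negation of a conjunction is the disjunction of the negations.
Distribute NOT across AND, flipping it to OR, and negate each literal.

c OR c


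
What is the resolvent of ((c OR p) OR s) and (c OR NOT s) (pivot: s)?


The clauses contain complementary literals s and NOTs.
Resolution eliminates this pair and disjoins the remaining literals (merging duplicates).

(c OR p)


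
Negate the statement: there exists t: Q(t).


¬(for all x: φ) = there exists x: ¬φ, and ¬(there exists x: φ) = for all x: ¬φ.
Apply to the existential statement.

for all t: NOT(Q(t))


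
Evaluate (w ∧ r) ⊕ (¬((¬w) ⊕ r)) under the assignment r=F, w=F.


Substitute r=F, w=F:
w ∧ r = F ∧ F = F
¬w = T
(¬w) ⊕ r = T ⊕ F = T
¬((¬w) ⊕ r) = F
(w ∧ r) ⊕ (¬((¬w) ⊕ r)) = F ⊕ F = F

F


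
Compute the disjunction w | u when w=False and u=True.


Disjunction is false only when both operands are false.
Substitute: w=False, u=True.
False | True evaluates to True.

True


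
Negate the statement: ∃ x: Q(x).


¬(∀ x: φ) = ∃ x: ¬φ, and ¬(∃ x: φ) = ∀ x: ¬φ.
Apply to the existential statement.

∀ x: ¬(Q(x))


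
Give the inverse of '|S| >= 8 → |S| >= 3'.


The inverse of (P → Q) is (¬P → ¬Q). It is equivalent to the converse, not to the original.
Here P = '|S| >= 8' and Q = '|S| >= 3'.

If not (|S| >= 8), then not (|S| >= 3).


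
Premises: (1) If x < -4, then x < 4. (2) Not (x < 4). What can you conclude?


Modus tollens: from (P → Q) and ¬Q, infer ¬P.
Q = 'x < 4' is denied; since P → Q, P must also fail.

Not (x < -4).


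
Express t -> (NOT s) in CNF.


Step 1: Rewrite t → (¬s) as ¬t ∨ (¬s).

(NOT t) OR (NOT s)


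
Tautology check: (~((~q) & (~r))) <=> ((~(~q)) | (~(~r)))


Build the truth table over {q, r}:
q | r | φ
---------
False | False | True
True | False | True
False | True | True
True | True | True
Every row evaluates to true.

Yes, it is a tautology.


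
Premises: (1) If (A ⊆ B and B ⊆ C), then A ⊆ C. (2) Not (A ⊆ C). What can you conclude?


Modus tollens: from (P → Q) and ¬Q, infer ¬P.
Q = 'A ⊆ C' is denied; since P → Q, P must also fail.

Not ((A ⊆ B and B ⊆ C)).


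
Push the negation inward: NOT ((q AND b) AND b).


De Morgan: the negation of a conjunction is the disjunction of the negations.
Distribute NOT across AND, flipping it to OR, and negate each literal.

((NOT q) OR (NOT b)) OR (NOT b)


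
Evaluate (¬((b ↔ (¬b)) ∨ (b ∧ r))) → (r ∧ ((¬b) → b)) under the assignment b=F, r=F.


Substitute b=F, r=F:
¬b = T
b ↔ (¬b) = F ↔ T = F
b ∧ r = F ∧ F = F
(b ↔ (¬b)) ∨ (b ∧ r) = F ∨ F = F
¬((b ↔ (¬b)) ∨ (b ∧ r)) = T
¬b = T
(¬b) → b = T → F = F
r ∧ ((¬b) → b) = F ∧ F = F
(¬((b ↔ (¬b)) ∨ (b ∧ r))) → (r ∧ ((¬b) → b)) = T → F = F

F


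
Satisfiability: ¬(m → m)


Check all 2 assignments over {m}:
m | φ
-----
F | F
T | F
No assignment makes the formula true.

Unsatisfiable.


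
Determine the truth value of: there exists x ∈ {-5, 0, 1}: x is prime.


Evaluate the predicate on each element: -5:F, 0:F, 1:F.
No element satisfies the predicate.

F


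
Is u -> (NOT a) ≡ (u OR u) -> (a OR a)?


Compare truth tables:
a | u | φ | ψ
-------------
F | F | T | T
T | F | T | T
F | T | T | F
T | T | F | T
They differ at row 3 (a=F, u=T): φ=T but ψ=F.

No, they are not logically equivalent.


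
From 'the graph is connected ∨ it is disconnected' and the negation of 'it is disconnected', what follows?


Disjunctive syllogism: from (P ∨ Q) and ¬P, infer Q.
One disjunct, 'it is disconnected', is ruled out; the other must hold.

the graph is connected


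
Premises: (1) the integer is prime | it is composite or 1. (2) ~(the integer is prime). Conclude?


Disjunctive syllogism: from (P ∨ Q) and ¬P, infer Q.
One disjunct, 'the integer is prime', is ruled out; the other must hold.

it is composite or 1


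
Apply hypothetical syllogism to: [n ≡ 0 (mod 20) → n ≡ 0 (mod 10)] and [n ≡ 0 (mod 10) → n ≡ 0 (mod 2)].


Hypothetical syllogism: from (P → Q) and (Q → R), infer (P → R).
Chain the two implications through the shared middle term 'n ≡ 0 (mod 10)'.

n ≡ 0 (mod 20) → n ≡ 0 (mod 2)


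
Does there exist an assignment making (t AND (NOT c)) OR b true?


Search for a satisfying assignment over {b, c, t}.
Try b=T, c=F, t=F: the formula evaluates to T.
A satisfying assignment exists.

Satisfiable.


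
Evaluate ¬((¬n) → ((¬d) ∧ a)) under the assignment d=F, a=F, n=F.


Substitute d=F, a=F, n=F:
¬n = T
¬d = T
(¬d) ∧ a = T ∧ F = F
(¬n) → ((¬d) ∧ a) = T → F = F
¬((¬n) → ((¬d) ∧ a)) = T

T


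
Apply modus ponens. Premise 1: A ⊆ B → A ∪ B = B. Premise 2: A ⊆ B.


Modus ponens: from (P → Q) and P, infer Q.
P = 'A ⊆ B' is asserted, and P → Q holds, so Q follows.

A ∪ B = B.


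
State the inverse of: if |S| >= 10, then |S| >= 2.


The inverse of (P → Q) is (¬P → ¬Q). It is equivalent to the converse, not to the original.
Here P = '|S| >= 10' and Q = '|S| >= 2'.

If not (|S| >= 10), then not (|S| >= 2).


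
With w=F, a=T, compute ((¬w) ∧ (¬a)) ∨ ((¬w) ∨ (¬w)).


Substitute w=F, a=T:
¬w = T
¬a = F
(¬w) ∧ (¬a) = T ∧ F = F
¬w = T
¬w = T
(¬w) ∨ (¬w) = T ∨ T = T
((¬w) ∧ (¬a)) ∨ ((¬w) ∨ (¬w)) = F ∨ T = T

T


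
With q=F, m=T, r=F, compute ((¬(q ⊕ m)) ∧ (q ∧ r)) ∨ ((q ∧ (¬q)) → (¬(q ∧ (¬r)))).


Substitute q=F, m=T, r=F:
… (earlier sub-steps elided)
¬(q ⊕ m) = F
q ∧ r = F ∧ F = F
(¬(q ⊕ m)) ∧ (q ∧ r) = F ∧ F = F
¬q = T
q ∧ (¬q) = F ∧ T = F
¬r = T
q ∧ (¬r) = F ∧ T = F
¬(q ∧ (¬r)) = T
(q ∧ (¬q)) → (¬(q ∧ (¬r))) = F → T = T
((¬(q ⊕ m)) ∧ (q ∧ r)) ∨ ((q ∧ (¬q)) → (¬(q ∧ (¬r)))) = F ∨ T = T

T


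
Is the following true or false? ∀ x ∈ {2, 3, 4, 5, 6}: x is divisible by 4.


Evaluate the predicate on each element: 2:F, 3:F, 4:T, 5:F, 6:F.
Counterexample x = 2 fails the predicate.

F


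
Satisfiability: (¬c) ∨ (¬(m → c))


Search for a satisfying assignment over {c, m}.
Try c=F, m=F: the formula evaluates to T.
A satisfying assignment exists.

Satisfiable.


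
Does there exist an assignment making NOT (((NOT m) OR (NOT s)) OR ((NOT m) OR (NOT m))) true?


Search for a satisfying assignment over {m, s}.
Try m=T, s=T: the formula evaluates to T.
A satisfying assignment exists.

Satisfiable.


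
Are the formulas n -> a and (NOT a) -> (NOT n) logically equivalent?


Compare truth tables:
a | n | φ | ψ
-------------
F | F | T | T
T | F | T | T
F | T | F | F
T | T | T | T
The columns φ and ψ agree on every row.

Yes, they are logically equivalent.


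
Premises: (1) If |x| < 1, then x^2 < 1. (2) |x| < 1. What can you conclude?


Modus ponens: from (P → Q) and P, infer Q.
P = '|x| < 1' is asserted, and P → Q holds, so Q follows.

x^2 < 1.


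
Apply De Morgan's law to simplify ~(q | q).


De Morgan: the negation of a disjunction is the conjunction of the negations.
Distribute ~ across |, flipping it to &, and negate each literal.

(~q) & (~q)


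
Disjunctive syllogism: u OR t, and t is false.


Disjunctive syllogism: from (P ∨ Q) and ¬P, infer Q.
One disjunct, 't', is ruled out; the other must hold.

u


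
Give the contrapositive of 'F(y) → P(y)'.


The contrapositive of (P → Q) is (¬Q → ¬P); it is logically equivalent to the original.
Here P = 'F(y)' and Q = 'P(y)'.

If not (P(y)), then not (F(y)).


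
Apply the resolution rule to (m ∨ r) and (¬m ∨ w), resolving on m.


The clauses contain complementary literals m and ¬m.
Resolution eliminates this pair and disjoins the remaining literals (merging duplicates).

(r ∨ w)


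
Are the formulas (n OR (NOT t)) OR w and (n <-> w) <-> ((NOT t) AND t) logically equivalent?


Compare truth tables:
n | t | w | φ | ψ
-----------------
F | F | F | T | F
T | F | F | T | T
F | T | F | F | F
T | T | F | T | T
F | F | T | T | T
T | F | T | T | F
F | T | T | T | T
T | T | T | T | F
They differ at row 1 (n=F, t=F, w=F): φ=T but ψ=F.

No, they are not logically equivalent.


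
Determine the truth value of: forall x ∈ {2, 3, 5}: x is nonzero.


Evaluate the predicate on each element: 2:True, 3:True, 5:True.
Every element satisfies the predicate.

True


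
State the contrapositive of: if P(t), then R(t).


The contrapositive of (P → Q) is (¬Q → ¬P); it is logically equivalent to the original.
Here P = 'P(t)' and Q = 'R(t)'.

If not (R(t)), then not (P(t)).


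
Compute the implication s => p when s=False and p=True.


Implication is false only when antecedent is true and consequent is false.
Substitute: s=False, p=True.
False => True evaluates to True.

True


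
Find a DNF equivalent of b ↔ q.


Step 1: b ↔ q is true exactly when both agree: (b ∧ q) ∨ (¬b ∧ ¬q).

(b ∧ q) ∨ ((¬b) ∧ (¬q))


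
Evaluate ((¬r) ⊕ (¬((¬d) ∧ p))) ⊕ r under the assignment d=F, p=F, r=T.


Substitute d=F, p=F, r=T:
¬r = F
¬d = T
(¬d) ∧ p = T ∧ F = F
¬((¬d) ∧ p) = T
(¬r) ⊕ (¬((¬d) ∧ p)) = F ⊕ T = T
((¬r) ⊕ (¬((¬d) ∧ p))) ⊕ r = T ⊕ T = F

F


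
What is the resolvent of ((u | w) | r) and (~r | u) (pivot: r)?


The clauses contain complementary literals r and ~r.
Resolution eliminates this pair and disjoins the remaining literals (merging duplicates).

(u | w)


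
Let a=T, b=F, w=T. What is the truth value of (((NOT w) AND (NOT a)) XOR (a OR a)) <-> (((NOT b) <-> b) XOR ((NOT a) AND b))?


Substitute a=T, b=F, w=T:
… (earlier sub-steps elided)
NOT a = F
(NOT w) AND (NOT a) = F AND F = F
a OR a = T OR T = T
((NOT w) AND (NOT a)) XOR (a OR a) = F XOR T = T
NOT b = T
(NOT b) <-> b = T <-> F = F
NOT a = F
(NOT a) AND b = F AND F = F
((NOT b) <-> b) XOR ((NOT a) AND b) = F XOR F = F
(((NOT w) AND (NOT a)) XOR (a OR a)) <-> (((NOT b) <-> b) XOR ((NOT a) AND b)) = T <-> F = F

F


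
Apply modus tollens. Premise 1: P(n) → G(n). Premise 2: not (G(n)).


Modus tollens: from (P → Q) and ¬Q, infer ¬P.
Q = 'G(n)' is denied; since P → Q, P must also fail.

Not (P(n)).


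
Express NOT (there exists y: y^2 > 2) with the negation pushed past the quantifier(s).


¬(for all x: φ) = there exists x: ¬φ, and ¬(there exists x: φ) = for all x: ¬φ.
Apply to the existential statement.

for all y: NOT(y^2 > 2)


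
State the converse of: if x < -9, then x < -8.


The converse of (P → Q) is (Q → P). It is not in general equivalent to the original.
Here P = 'x < -9' and Q = 'x < -8'.

If x < -8, then x < -9.


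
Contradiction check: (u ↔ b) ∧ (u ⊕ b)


Truth table over {b, u}:
b | u | φ
---------
F | F | F
T | F | F
F | T | F
T | T | F
Every row is false.

Yes, it is a contradiction.


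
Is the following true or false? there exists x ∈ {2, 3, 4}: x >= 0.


Evaluate the predicate on each element: 2:T, 3:T, 4:T.
Witness x = 2 satisfies the predicate.

T


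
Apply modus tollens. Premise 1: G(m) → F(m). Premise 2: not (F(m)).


Modus tollens: from (P → Q) and ¬Q, infer ¬P.
Q = 'F(m)' is denied; since P → Q, P must also fail.

Not (G(m)).


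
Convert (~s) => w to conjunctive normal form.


Step 1: Rewrite (¬s) → w as ¬(¬s) ∨ w.
Step 2: Eliminate any double negations (¬¬X = X).

s | w


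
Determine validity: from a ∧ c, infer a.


This matches the form of conjunction elimination: the conclusion follows in every model of the premises.

Valid.


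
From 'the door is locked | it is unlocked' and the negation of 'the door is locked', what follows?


Disjunctive syllogism: from (P ∨ Q) and ¬P, infer Q.
One disjunct, 'the door is locked', is ruled out; the other must hold.

it is unlocked


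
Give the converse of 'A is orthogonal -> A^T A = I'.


The converse of (P → Q) is (Q → P). It is not in general equivalent to the original.
Here P = 'A is orthogonal' and Q = 'A^T A = I'.

If A^T A = I, then A is orthogonal.


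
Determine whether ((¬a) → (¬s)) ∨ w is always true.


Build the truth table over {a, s, w}:
a | s | w | φ
-------------
F | F | F | T
T | F | F | T
F | T | F | F
T | T | F | T
F | F | T | T
T | F | T | T
F | T | T | T
T | T | T | T
Counterexample at row 3: with a=F, s=T, w=F, the formula is F.

No, it is not a tautology.


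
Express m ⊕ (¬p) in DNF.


Step 1: m ⊕ (¬p) is true exactly when they disagree: (m ∧ ¬(¬p)) ∨ (¬m ∧ (¬p)).
Step 2: Eliminate any double negations (¬¬X = X).

(m ∧ p) ∨ ((¬m) ∧ (¬p))


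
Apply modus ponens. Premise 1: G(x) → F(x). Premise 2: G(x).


Modus ponens: from (P → Q) and P, infer Q.
P = 'G(x)' is asserted, and P → Q holds, so Q follows.

F(x).


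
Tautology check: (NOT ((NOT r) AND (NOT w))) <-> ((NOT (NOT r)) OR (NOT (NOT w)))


Build the truth table over {r, w}:
r | w | φ
---------
F | F | T
T | F | T
F | T | T
T | T | T
Every row evaluates to true.

Yes, it is a tautology.


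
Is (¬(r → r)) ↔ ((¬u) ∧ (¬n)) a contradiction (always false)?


Truth table over {n, r, u}:
n | r | u | φ
-------------
F | F | F | F
T | F | F | T
F | T | F | F
T | T | F | T
F | F | T | T
T | F | T | T
F | T | T | T
T | T | T | T
Satisfying assignment at row 2: n=T, r=F, u=F gives T.

No, it is not a contradiction.


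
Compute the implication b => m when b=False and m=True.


Implication is false only when antecedent is true and consequent is false.
Substitute: b=False, m=True.
False => True evaluates to True.

True


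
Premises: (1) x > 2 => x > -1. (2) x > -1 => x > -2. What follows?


Hypothetical syllogism: from (P → Q) and (Q → R), infer (P → R).
Chain the two implications through the shared middle term 'x > -1'.

x > 2 => x > -2


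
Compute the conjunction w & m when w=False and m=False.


Conjunction is true only when both operands are true.
Substitute: w=False, m=False.
False & False evaluates to False.

False


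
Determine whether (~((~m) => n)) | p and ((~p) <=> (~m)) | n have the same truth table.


Compare truth tables:
m | n | p | φ | ψ
-----------------
False | False | False | True | True
True | False | False | False | False
False | True | False | False | True
True | True | False | False | True
False | False | True | True | False
True | False | True | True | True
False | True | True | True | True
True | True | True | True | True
They differ at row 3 (m=False, n=True, p=False): φ=False but ψ=True.

No, they are not logically equivalent.
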